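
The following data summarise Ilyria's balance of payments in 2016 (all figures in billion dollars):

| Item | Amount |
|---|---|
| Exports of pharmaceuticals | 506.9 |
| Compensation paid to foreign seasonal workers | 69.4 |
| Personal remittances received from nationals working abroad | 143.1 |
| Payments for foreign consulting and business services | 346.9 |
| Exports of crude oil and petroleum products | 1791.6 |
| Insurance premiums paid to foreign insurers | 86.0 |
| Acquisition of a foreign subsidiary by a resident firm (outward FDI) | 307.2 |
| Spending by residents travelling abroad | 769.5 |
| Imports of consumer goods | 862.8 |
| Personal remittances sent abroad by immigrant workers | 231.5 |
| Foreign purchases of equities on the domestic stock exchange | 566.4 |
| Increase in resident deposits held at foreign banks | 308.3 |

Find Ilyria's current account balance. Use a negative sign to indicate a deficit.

Goods: -862.8 + 1791.6 + 506.9 = 1435.7
Services: -346.9 - 86.0 - 769.5 = -1202.4
Primary income: -69.4
Secondary income: 143.1 - 231.5 = -88.4
Current account = 1435.7 + (-1202.4) + (-69.4) + (-88.4) = 75.5
(Excluded from the current account — financial account: acquisition of a foreign subsidiary by a resident firm (outward FDI) 307.2, foreign purchases of equities on the domestic stock exchange 566.4, increase in resident deposits held at foreign banks 308.3.)

75.5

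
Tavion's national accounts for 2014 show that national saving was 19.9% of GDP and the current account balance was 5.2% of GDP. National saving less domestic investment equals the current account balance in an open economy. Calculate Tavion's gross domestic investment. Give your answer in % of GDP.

S - I = CA (net lending to the rest of the world).
I = S - CA = 19.9 - 5.2 = 14.7

14.7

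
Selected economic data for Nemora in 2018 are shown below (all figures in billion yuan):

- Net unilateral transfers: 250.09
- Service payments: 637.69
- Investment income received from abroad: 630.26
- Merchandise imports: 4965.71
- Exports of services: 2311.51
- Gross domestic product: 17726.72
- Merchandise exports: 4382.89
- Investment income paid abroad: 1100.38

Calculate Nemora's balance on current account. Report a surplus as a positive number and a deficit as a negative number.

870.97

Goods balance = 4382.89 - 4965.71 = -582.82
Services balance = 2311.51 - 637.69 = 1673.82
Trade balance (goods + services) = -582.82 + 1673.82 = 1091.00
Net primary income = 630.26 - 1100.38 = -470.12
Net secondary income = 250.09
Current account = 1091.00 + (-470.12) + 250.09 = 870.97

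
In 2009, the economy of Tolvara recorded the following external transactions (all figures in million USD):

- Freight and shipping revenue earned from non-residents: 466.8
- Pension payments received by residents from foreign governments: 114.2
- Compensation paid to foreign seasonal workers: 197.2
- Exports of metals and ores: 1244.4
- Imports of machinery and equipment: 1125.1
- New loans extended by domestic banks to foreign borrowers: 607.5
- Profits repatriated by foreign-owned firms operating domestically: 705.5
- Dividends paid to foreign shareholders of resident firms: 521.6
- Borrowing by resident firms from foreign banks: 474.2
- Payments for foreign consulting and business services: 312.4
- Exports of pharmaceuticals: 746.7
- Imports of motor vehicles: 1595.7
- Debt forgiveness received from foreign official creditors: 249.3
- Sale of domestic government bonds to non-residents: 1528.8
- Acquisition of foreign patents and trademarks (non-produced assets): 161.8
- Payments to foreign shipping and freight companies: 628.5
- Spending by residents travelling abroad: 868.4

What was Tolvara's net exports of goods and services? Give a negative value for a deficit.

Goods: -1125.1 + 746.7 + 1244.4 - 1595.7 = -729.7
Services: 466.8 - 628.5 - 868.4 - 312.4 = -1342.5
Trade balance = -729.7 + (-1342.5) = -2072.2
(Excluded from the trade balance — secondary income: pension payments received by residents from foreign governments 114.2; primary income: compensation paid to foreign seasonal workers 197.2, profits repatriated by foreign-owned firms operating domestically 705.5, dividends paid to foreign shareholders of resident firms 521.6; financial account: new loans extended by domestic banks to foreign borrowers 607.5, borrowing by resident firms from foreign banks 474.2, sale of domestic government bonds to non-residents 1528.8; capital account: debt forgiveness received from foreign official creditors 249.3, acquisition of foreign patents and trademarks (non-produced assets) 161.8.)

-2072.2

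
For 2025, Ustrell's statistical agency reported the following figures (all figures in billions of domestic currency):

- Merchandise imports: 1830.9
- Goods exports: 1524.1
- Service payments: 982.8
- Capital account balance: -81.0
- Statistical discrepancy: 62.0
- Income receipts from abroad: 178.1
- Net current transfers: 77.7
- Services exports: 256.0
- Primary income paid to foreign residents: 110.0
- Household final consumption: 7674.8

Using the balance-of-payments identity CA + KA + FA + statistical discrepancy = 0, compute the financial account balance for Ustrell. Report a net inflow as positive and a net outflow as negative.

Goods balance = 1524.1 - 1830.9 = -306.8
Services balance = 256.0 - 982.8 = -726.8
Trade balance (goods + services) = -306.8 + (-726.8) = -1033.6
Net primary income = 178.1 - 110.0 = 68.1
Net secondary income = 77.7
Current account = -1033.6 + 68.1 + 77.7 = -887.8
Financial account = -(-887.8 + (-81.0) + 62.0) = 906.8

906.8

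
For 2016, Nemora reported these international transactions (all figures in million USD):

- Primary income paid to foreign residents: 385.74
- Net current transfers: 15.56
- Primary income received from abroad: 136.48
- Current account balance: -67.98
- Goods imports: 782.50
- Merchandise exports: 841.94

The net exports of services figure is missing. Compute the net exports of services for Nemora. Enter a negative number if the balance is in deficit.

Current account = goods balance + services balance + net primary income + net secondary income
Sum of the known components = -174.26
Net exports of services = CA - (known components) = -67.98 - (-174.26) = 106.28

106.28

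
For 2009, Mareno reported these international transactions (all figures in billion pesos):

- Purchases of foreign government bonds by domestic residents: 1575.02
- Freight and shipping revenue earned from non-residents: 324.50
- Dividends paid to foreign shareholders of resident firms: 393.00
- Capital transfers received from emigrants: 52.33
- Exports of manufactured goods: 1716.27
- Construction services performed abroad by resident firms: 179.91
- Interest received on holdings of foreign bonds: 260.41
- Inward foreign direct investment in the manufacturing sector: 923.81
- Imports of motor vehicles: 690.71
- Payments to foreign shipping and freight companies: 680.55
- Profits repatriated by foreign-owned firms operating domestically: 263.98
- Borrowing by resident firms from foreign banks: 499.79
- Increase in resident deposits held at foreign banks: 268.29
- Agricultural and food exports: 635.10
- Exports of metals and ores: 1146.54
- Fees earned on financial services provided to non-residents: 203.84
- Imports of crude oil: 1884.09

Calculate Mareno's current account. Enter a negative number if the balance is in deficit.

554.24

Goods: 1146.54 + 1716.27 + 635.10 - 1884.09 - 690.71 = 923.11
Services: 179.91 + 203.84 + 324.50 - 680.55 = 27.70
Primary income: -393.00 + 260.41 - 263.98 = -396.57
Current account = 923.11 + 27.70 + (-396.57) = 554.24
(Excluded from the current account — financial account: purchases of foreign government bonds by domestic residents 1575.02, inward foreign direct investment in the manufacturing sector 923.81, borrowing by resident firms from foreign banks 499.79, increase in resident deposits held at foreign banks 268.29; capital account: capital transfers received from emigrants 52.33.)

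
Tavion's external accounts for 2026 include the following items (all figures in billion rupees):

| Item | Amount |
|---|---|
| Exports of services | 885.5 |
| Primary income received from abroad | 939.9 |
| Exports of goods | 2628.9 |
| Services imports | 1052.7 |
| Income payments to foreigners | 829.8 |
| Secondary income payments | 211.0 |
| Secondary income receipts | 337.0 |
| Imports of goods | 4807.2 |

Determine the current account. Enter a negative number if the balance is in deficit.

Goods balance = 2628.9 - 4807.2 = -2178.3
Services balance = 885.5 - 1052.7 = -167.2
Trade balance (goods + services) = -2178.3 + (-167.2) = -2345.5
Net primary income = 939.9 - 829.8 = 110.1
Net secondary income = 337.0 - 211.0 = 126.0
Current account = -2345.5 + 110.1 + 126.0 = -2109.4

-2109.4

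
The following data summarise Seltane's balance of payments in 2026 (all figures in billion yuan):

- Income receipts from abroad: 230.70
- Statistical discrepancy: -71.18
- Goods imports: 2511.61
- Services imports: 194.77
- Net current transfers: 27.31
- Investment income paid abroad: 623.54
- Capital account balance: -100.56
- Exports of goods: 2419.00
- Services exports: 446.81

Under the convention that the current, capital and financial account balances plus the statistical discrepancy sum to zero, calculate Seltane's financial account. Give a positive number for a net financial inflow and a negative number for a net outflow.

377.84

Goods balance = 2419.00 - 2511.61 = -92.61
Services balance = 446.81 - 194.77 = 252.04
Trade balance (goods + services) = -92.61 + 252.04 = 159.43
Net primary income = 230.70 - 623.54 = -392.84
Net secondary income = 27.31
Current account = 159.43 + (-392.84) + 27.31 = -206.10
Financial account = -(-206.10 + (-100.56) + (-71.18)) = 377.84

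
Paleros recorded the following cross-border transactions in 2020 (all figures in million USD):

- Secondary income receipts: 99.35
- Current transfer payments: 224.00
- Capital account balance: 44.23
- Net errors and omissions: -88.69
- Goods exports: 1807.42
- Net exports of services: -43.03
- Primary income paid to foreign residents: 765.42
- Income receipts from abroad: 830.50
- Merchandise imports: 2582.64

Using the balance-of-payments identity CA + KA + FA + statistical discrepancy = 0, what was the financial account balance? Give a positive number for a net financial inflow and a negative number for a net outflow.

Goods balance = 1807.42 - 2582.64 = -775.22
Services balance = -43.03
Trade balance (goods + services) = -775.22 + (-43.03) = -818.25
Net primary income = 830.50 - 765.42 = 65.08
Net secondary income = 99.35 - 224.00 = -124.65
Current account = -818.25 + 65.08 + (-124.65) = -877.82
Financial account = -(-877.82 + 44.23 + (-88.69)) = 922.28

922.28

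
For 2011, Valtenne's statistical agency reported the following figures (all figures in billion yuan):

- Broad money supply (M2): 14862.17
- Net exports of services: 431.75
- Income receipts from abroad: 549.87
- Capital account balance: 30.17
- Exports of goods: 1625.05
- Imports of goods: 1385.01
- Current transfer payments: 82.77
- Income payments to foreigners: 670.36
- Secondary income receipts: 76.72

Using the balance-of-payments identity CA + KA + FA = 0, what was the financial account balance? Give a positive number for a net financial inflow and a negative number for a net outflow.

Goods balance = 1625.05 - 1385.01 = 240.04
Services balance = 431.75
Trade balance (goods + services) = 240.04 + 431.75 = 671.79
Net primary income = 549.87 - 670.36 = -120.49
Net secondary income = 76.72 - 82.77 = -6.05
Current account = 671.79 + (-120.49) + (-6.05) = 545.25
Financial account = -(545.25 + 30.17) = -575.42

-575.42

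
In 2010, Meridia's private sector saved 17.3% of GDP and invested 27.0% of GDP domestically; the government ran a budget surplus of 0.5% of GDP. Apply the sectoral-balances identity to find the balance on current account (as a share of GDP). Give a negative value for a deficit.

-9.2

By the sectoral-balances identity, CA = (S_private - I) + (T - G).
Private balance = 17.3 - 27.0 = -9.7
Government balance (T - G) = 0.5
CA = -9.7 + 0.5 = -9.2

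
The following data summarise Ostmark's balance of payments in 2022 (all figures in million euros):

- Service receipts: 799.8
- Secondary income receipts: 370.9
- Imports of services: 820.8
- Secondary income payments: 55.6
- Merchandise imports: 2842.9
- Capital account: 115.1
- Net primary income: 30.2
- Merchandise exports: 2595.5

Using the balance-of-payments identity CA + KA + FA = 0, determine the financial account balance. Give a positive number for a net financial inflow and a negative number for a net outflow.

Goods balance = 2595.5 - 2842.9 = -247.4
Services balance = 799.8 - 820.8 = -21.0
Trade balance (goods + services) = -247.4 + (-21.0) = -268.4
Net primary income = 30.2
Net secondary income = 370.9 - 55.6 = 315.3
Current account = -268.4 + 30.2 + 315.3 = 77.1
Financial account = -(77.1 + 115.1) = -192.2

-192.2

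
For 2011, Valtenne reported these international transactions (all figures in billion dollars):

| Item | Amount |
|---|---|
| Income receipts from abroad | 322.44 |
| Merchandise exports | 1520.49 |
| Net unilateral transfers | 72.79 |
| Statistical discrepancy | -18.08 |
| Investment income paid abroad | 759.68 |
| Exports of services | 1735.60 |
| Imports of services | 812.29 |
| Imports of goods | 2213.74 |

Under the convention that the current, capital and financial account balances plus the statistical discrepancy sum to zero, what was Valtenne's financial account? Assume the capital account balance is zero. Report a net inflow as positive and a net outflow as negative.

Goods balance = 1520.49 - 2213.74 = -693.25
Services balance = 1735.60 - 812.29 = 923.31
Trade balance (goods + services) = -693.25 + 923.31 = 230.06
Net primary income = 322.44 - 759.68 = -437.24
Net secondary income = 72.79
Current account = 230.06 + (-437.24) + 72.79 = -134.39
Financial account = -(-134.39 + (-18.08)) = 152.47

152.47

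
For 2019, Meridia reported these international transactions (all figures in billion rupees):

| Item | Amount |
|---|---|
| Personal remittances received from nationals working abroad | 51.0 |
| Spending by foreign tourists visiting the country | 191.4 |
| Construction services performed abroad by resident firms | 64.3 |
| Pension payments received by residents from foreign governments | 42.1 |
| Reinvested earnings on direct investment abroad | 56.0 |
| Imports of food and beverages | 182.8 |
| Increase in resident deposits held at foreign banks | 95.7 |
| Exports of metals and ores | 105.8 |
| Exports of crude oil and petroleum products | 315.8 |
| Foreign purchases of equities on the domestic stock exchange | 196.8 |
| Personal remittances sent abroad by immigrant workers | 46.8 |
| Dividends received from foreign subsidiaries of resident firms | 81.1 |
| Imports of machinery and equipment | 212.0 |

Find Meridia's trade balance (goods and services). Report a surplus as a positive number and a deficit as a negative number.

282.5

Goods: 315.8 - 212.0 - 182.8 + 105.8 = 26.8
Services: 191.4 + 64.3 = 255.7
Trade balance = 26.8 + 255.7 = 282.5
(Excluded from the trade balance — secondary income: personal remittances received from nationals working abroad 51.0, pension payments received by residents from foreign governments 42.1, personal remittances sent abroad by immigrant workers 46.8; primary income: reinvested earnings on direct investment abroad 56.0, dividends received from foreign subsidiaries of resident firms 81.1; financial account: increase in resident deposits held at foreign banks 95.7, foreign purchases of equities on the domestic stock exchange 196.8.)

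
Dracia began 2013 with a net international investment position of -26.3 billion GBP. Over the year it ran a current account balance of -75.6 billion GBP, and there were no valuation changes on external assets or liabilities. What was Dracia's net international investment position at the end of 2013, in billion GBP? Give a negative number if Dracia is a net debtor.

With no valuation effects, change in NIIP = current account = -75.6
End-of-year NIIP = -26.3 + (-75.6) = -101.9

-101.9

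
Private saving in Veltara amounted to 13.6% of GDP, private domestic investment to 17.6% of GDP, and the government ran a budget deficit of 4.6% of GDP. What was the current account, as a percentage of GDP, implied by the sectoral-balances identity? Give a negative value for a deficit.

By the sectoral-balances identity, CA = (S_private - I) + (T - G).
Private balance = 13.6 - 17.6 = -4.0
Government balance (T - G) = -4.6
CA = -4.0 + (-4.6) = -8.6

-8.6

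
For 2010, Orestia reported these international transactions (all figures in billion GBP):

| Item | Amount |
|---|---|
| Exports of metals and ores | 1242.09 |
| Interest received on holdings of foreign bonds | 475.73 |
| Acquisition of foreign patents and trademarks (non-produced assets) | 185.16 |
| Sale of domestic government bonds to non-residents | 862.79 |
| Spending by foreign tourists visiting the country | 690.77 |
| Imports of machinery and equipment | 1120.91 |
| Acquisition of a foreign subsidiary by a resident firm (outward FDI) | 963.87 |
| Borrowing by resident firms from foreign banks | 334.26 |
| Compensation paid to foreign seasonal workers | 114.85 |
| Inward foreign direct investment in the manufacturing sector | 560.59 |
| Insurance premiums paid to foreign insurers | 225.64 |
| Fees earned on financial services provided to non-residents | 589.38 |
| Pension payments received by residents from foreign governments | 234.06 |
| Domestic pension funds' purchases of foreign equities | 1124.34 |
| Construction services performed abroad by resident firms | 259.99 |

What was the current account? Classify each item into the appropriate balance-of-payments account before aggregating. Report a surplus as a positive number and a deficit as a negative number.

2030.62

Goods: -1120.91 + 1242.09 = 121.18
Services: 589.38 + 690.77 - 225.64 + 259.99 = 1314.50
Primary income: 475.73 - 114.85 = 360.88
Secondary income: 234.06
Current account = 121.18 + 1314.50 + 360.88 + 234.06 = 2030.62
(Excluded from the current account — capital account: acquisition of foreign patents and trademarks (non-produced assets) 185.16; financial account: sale of domestic government bonds to non-residents 862.79, acquisition of a foreign subsidiary by a resident firm (outward FDI) 963.87, borrowing by resident firms from foreign banks 334.26, inward foreign direct investment in the manufacturing sector 560.59, domestic pension funds' purchases of foreign equities 1124.34.)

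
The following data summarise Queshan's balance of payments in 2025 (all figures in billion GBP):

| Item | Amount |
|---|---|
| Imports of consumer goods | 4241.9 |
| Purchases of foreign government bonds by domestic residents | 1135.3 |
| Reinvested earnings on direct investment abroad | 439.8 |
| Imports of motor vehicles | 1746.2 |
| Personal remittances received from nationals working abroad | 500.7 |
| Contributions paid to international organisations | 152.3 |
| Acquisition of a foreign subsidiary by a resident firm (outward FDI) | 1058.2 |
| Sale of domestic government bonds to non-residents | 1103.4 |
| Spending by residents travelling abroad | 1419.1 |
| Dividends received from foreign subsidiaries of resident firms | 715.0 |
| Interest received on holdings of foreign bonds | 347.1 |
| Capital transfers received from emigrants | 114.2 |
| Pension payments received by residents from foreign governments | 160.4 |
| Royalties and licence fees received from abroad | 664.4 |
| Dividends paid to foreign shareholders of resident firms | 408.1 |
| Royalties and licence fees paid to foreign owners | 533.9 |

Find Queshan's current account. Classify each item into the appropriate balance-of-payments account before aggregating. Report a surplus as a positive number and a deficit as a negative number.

Goods: -4241.9 - 1746.2 = -5988.1
Services: 664.4 - 1419.1 - 533.9 = -1288.6
Primary income: 347.1 - 408.1 + 715.0 + 439.8 = 1093.8
Secondary income: -152.3 + 160.4 + 500.7 = 508.8
Current account = (-5988.1) + (-1288.6) + 1093.8 + 508.8 = -5674.1
(Excluded from the current account — financial account: purchases of foreign government bonds by domestic residents 1135.3, acquisition of a foreign subsidiary by a resident firm (outward FDI) 1058.2, sale of domestic government bonds to non-residents 1103.4; capital account: capital transfers received from emigrants 114.2.)

-5674.1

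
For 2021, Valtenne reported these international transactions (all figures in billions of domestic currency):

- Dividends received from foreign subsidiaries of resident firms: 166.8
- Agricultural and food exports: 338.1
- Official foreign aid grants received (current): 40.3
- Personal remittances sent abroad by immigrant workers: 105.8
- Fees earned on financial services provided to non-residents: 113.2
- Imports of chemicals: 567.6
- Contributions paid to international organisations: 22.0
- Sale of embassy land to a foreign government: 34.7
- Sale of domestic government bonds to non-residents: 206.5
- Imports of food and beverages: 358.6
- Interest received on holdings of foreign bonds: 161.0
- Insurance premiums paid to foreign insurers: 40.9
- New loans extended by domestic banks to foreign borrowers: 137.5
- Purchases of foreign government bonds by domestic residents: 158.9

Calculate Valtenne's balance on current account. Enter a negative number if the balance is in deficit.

-275.5

Goods: 338.1 - 567.6 - 358.6 = -588.1
Services: 113.2 - 40.9 = 72.3
Primary income: 166.8 + 161.0 = 327.8
Secondary income: -105.8 - 22.0 + 40.3 = -87.5
Current account = (-588.1) + 72.3 + 327.8 + (-87.5) = -275.5
(Excluded from the current account — capital account: sale of embassy land to a foreign government 34.7; financial account: sale of domestic government bonds to non-residents 206.5, new loans extended by domestic banks to foreign borrowers 137.5, purchases of foreign government bonds by domestic residents 158.9.)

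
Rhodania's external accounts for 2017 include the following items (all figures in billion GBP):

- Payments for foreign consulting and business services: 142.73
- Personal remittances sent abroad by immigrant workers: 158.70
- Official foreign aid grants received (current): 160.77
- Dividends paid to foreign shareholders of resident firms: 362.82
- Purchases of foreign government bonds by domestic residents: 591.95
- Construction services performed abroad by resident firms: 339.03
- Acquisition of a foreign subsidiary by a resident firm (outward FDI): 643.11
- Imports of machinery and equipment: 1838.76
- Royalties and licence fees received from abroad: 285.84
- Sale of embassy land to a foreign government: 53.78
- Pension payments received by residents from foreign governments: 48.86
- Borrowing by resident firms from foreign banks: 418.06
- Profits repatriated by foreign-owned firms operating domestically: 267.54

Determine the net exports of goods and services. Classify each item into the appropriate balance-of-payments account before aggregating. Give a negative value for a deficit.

-1356.62

Goods: -1838.76
Services: -142.73 + 339.03 + 285.84 = 482.14
Trade balance = -1838.76 + 482.14 = -1356.62
(Excluded from the trade balance — secondary income: personal remittances sent abroad by immigrant workers 158.70, official foreign aid grants received (current) 160.77, pension payments received by residents from foreign governments 48.86; primary income: dividends paid to foreign shareholders of resident firms 362.82, profits repatriated by foreign-owned firms operating domestically 267.54; financial account: purchases of foreign government bonds by domestic residents 591.95, acquisition of a foreign subsidiary by a resident firm (outward FDI) 643.11, borrowing by resident firms from foreign banks 418.06; capital account: sale of embassy land to a foreign government 53.78.)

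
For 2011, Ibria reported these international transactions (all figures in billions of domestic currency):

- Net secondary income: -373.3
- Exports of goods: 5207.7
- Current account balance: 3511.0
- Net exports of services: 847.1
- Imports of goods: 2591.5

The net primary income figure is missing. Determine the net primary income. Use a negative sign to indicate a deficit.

421.0

Current account = goods balance + services balance + net primary income + net secondary income
Sum of the known components = 3090.0
Net primary income = CA - (known components) = 3511.0 - 3090.0 = 421.0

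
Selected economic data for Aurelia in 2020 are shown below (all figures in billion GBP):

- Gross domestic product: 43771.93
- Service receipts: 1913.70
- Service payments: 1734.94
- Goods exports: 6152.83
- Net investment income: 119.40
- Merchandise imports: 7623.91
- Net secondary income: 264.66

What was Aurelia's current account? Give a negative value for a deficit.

Goods balance = 6152.83 - 7623.91 = -1471.08
Services balance = 1913.70 - 1734.94 = 178.76
Trade balance (goods + services) = -1471.08 + 178.76 = -1292.32
Net primary income = 119.40
Net secondary income = 264.66
Current account = -1292.32 + 119.40 + 264.66 = -908.26

-908.26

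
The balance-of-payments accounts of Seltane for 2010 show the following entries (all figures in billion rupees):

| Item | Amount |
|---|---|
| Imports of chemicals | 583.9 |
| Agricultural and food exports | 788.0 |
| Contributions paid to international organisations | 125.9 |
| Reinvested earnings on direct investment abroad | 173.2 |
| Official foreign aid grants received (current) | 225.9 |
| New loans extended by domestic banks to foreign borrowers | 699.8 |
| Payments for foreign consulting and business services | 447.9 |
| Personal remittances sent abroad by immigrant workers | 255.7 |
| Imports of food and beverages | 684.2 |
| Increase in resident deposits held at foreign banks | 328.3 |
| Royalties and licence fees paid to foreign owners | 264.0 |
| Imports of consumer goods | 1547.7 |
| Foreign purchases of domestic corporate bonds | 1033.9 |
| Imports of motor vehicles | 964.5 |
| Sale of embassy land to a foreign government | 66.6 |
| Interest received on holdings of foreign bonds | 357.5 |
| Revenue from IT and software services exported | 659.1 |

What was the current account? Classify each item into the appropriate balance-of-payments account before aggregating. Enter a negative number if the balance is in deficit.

Goods: -1547.7 + 788.0 - 964.5 - 684.2 - 583.9 = -2992.3
Services: -447.9 - 264.0 + 659.1 = -52.8
Primary income: 173.2 + 357.5 = 530.7
Secondary income: -255.7 - 125.9 + 225.9 = -155.7
Current account = (-2992.3) + (-52.8) + 530.7 + (-155.7) = -2670.1
(Excluded from the current account — financial account: new loans extended by domestic banks to foreign borrowers 699.8, increase in resident deposits held at foreign banks 328.3, foreign purchases of domestic corporate bonds 1033.9; capital account: sale of embassy land to a foreign government 66.6.)

-2670.1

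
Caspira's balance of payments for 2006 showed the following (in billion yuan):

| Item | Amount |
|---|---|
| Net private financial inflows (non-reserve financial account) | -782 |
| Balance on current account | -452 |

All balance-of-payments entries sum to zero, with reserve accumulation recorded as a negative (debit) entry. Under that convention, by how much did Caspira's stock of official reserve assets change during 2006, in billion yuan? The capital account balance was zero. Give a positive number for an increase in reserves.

Official reserve transactions balance = -((-452) + (-782)) = 1234
An accumulation of reserves is recorded as a debit (negative entry), so the change in the stock of reserves is the negative of that balance.
Change in official reserves = -(1234) = -1234

-1234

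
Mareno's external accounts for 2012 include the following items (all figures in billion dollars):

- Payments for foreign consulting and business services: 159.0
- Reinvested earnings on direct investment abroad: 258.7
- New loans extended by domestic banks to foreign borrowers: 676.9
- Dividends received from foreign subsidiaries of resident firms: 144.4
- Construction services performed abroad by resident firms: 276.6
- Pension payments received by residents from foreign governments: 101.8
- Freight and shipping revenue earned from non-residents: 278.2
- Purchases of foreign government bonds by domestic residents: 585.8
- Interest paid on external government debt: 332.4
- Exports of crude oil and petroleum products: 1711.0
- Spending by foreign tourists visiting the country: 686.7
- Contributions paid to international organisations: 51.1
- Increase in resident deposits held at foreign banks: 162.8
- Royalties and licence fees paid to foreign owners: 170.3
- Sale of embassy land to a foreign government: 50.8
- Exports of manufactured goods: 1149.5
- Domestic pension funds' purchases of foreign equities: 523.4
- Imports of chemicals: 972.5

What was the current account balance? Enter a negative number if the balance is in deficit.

2921.6

Goods: 1711.0 - 972.5 + 1149.5 = 1888.0
Services: 278.2 + 686.7 + 276.6 - 159.0 - 170.3 = 912.2
Primary income: -332.4 + 144.4 + 258.7 = 70.7
Secondary income: -51.1 + 101.8 = 50.7
Current account = 1888.0 + 912.2 + 70.7 + 50.7 = 2921.6
(Excluded from the current account — financial account: new loans extended by domestic banks to foreign borrowers 676.9, purchases of foreign government bonds by domestic residents 585.8, increase in resident deposits held at foreign banks 162.8, domestic pension funds' purchases of foreign equities 523.4; capital account: sale of embassy land to a foreign government 50.8.)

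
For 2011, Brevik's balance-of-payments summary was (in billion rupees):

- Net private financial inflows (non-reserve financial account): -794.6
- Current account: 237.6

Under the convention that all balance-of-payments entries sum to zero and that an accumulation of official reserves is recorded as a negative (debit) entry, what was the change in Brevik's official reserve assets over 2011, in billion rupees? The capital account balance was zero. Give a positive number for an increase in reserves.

Official reserve transactions balance = -(237.6 + (-794.6)) = 557.0
An accumulation of reserves is recorded as a debit (negative entry), so the change in the stock of reserves is the negative of that balance.
Change in official reserves = -(557.0) = -557.0

-557.0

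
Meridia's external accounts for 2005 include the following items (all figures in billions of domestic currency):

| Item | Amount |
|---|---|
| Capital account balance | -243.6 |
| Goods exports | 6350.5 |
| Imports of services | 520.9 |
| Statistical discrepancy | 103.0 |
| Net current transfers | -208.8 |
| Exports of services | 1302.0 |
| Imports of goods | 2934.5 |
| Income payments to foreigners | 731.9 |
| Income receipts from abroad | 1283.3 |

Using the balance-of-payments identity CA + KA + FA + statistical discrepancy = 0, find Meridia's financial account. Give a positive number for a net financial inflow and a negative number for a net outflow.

Goods balance = 6350.5 - 2934.5 = 3416.0
Services balance = 1302.0 - 520.9 = 781.1
Trade balance (goods + services) = 3416.0 + 781.1 = 4197.1
Net primary income = 1283.3 - 731.9 = 551.4
Net secondary income = -208.8
Current account = 4197.1 + 551.4 + (-208.8) = 4539.7
Financial account = -(4539.7 + (-243.6) + 103.0) = -4399.1

-4399.1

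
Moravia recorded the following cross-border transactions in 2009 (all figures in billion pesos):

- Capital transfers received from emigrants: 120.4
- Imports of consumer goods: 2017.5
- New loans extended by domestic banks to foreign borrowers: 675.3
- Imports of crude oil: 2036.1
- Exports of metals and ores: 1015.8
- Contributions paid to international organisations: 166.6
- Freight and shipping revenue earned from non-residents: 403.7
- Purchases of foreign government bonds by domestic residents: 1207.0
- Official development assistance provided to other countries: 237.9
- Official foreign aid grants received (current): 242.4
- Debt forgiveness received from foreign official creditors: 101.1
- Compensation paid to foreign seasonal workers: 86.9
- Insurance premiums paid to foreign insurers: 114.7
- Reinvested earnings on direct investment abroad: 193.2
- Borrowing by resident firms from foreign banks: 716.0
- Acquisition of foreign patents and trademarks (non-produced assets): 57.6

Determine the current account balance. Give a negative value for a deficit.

Goods: -2036.1 - 2017.5 + 1015.8 = -3037.8
Services: -114.7 + 403.7 = 289.0
Primary income: -86.9 + 193.2 = 106.3
Secondary income: 242.4 - 166.6 - 237.9 = -162.1
Current account = (-3037.8) + 289.0 + 106.3 + (-162.1) = -2804.6
(Excluded from the current account — capital account: capital transfers received from emigrants 120.4, debt forgiveness received from foreign official creditors 101.1, acquisition of foreign patents and trademarks (non-produced assets) 57.6; financial account: new loans extended by domestic banks to foreign borrowers 675.3, purchases of foreign government bonds by domestic residents 1207.0, borrowing by resident firms from foreign banks 716.0.)

-2804.6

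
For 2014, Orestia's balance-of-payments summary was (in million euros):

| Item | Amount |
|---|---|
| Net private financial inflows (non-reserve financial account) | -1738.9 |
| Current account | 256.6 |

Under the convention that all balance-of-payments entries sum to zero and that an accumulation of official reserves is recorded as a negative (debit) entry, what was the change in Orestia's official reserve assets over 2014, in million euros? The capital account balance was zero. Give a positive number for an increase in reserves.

-1482.3

Official reserve transactions balance = -(256.6 + (-1738.9)) = 1482.3
An accumulation of reserves is recorded as a debit (negative entry), so the change in the stock of reserves is the negative of that balance.
Change in official reserves = -(1482.3) = -1482.3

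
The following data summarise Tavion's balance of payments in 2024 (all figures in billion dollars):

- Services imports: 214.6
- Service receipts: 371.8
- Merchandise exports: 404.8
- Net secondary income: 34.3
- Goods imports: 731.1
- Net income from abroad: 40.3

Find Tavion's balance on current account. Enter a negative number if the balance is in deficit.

Goods balance = 404.8 - 731.1 = -326.3
Services balance = 371.8 - 214.6 = 157.2
Trade balance (goods + services) = -326.3 + 157.2 = -169.1
Net primary income = 40.3
Net secondary income = 34.3
Current account = -169.1 + 40.3 + 34.3 = -94.5

-94.5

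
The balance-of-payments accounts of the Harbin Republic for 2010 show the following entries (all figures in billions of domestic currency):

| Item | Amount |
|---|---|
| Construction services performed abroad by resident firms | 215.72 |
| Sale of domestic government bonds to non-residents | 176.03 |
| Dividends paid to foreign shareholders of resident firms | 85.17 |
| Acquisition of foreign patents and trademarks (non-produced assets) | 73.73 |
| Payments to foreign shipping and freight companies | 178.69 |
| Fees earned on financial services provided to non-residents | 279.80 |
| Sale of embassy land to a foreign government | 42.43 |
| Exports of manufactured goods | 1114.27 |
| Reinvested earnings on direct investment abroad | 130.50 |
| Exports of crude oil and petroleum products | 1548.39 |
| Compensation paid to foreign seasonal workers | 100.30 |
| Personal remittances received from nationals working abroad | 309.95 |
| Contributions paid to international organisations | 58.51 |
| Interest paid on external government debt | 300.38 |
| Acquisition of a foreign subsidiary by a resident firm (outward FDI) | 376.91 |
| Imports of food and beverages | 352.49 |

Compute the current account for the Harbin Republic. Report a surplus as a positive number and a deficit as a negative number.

Goods: 1114.27 + 1548.39 - 352.49 = 2310.17
Services: 279.80 + 215.72 - 178.69 = 316.83
Primary income: -300.38 - 100.30 + 130.50 - 85.17 = -355.35
Secondary income: -58.51 + 309.95 = 251.44
Current account = 2310.17 + 316.83 + (-355.35) + 251.44 = 2523.09
(Excluded from the current account — financial account: sale of domestic government bonds to non-residents 176.03, acquisition of a foreign subsidiary by a resident firm (outward FDI) 376.91; capital account: acquisition of foreign patents and trademarks (non-produced assets) 73.73, sale of embassy land to a foreign government 42.43.)

2523.09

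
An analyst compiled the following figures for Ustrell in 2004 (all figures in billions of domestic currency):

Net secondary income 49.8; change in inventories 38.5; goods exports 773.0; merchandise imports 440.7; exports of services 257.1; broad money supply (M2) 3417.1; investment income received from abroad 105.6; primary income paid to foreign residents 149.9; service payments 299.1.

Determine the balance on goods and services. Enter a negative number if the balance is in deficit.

290.3

Goods balance = 773.0 - 440.7 = 332.3
Services balance = 257.1 - 299.1 = -42.0
Trade balance (goods + services) = 332.3 + (-42.0) = 290.3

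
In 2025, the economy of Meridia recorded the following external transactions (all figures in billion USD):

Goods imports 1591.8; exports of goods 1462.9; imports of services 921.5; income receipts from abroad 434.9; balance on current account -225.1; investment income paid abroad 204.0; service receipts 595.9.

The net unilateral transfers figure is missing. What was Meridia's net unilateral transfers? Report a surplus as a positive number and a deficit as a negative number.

Current account = goods balance + services balance + net primary income + net secondary income
Sum of the known components = -223.6
Net unilateral transfers = CA - (known components) = -225.1 - (-223.6) = -1.5

-1.5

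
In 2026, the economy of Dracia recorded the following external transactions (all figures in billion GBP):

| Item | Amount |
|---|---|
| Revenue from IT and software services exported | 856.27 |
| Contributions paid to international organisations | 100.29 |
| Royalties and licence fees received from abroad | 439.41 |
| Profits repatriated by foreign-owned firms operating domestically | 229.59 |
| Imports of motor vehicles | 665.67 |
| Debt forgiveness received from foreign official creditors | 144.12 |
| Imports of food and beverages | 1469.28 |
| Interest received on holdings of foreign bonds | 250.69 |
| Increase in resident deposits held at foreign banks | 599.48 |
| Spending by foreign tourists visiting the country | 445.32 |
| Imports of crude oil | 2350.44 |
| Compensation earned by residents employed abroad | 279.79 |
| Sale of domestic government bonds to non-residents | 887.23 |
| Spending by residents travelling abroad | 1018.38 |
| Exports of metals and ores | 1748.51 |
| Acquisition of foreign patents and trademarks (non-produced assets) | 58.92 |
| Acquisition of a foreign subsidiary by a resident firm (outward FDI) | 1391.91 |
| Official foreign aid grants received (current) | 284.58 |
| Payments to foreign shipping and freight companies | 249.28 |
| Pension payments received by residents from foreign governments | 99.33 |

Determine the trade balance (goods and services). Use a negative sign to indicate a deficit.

-2263.54

Goods: -1469.28 - 2350.44 + 1748.51 - 665.67 = -2736.88
Services: 439.41 - 249.28 + 445.32 + 856.27 - 1018.38 = 473.34
Trade balance = -2736.88 + 473.34 = -2263.54
(Excluded from the trade balance — secondary income: contributions paid to international organisations 100.29, official foreign aid grants received (current) 284.58, pension payments received by residents from foreign governments 99.33; primary income: profits repatriated by foreign-owned firms operating domestically 229.59, interest received on holdings of foreign bonds 250.69, compensation earned by residents employed abroad 279.79; capital account: debt forgiveness received from foreign official creditors 144.12, acquisition of foreign patents and trademarks (non-produced assets) 58.92; financial account: increase in resident deposits held at foreign banks 599.48, sale of domestic government bonds to non-residents 887.23, acquisition of a foreign subsidiary by a resident firm (outward FDI) 1391.91.)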